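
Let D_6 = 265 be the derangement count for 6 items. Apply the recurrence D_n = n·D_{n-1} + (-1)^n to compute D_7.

1854

D_7 = 7·265 - 1 = 1854.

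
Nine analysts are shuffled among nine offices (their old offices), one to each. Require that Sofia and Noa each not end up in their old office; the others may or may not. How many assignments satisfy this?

287280

Let A_j be the event that the j-th constrained one is fixed. By inclusion-exclusion over the 2 events:
Σ_{j=0}^{2} (-1)^j C(2,j)(9-j)!
= C(2,0)·9! - C(2,1)·8! + C(2,2)·7!
= 362880 - 80640 + 5040
= 287280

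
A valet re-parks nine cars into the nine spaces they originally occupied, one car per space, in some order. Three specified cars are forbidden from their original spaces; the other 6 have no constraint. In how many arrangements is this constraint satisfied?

Let A_j be the event that the j-th constrained one is fixed. By inclusion-exclusion over the 3 events:
Σ_{j=0}^{3} (-1)^j C(3,j)(9-j)!
= C(3,0)·9! - C(3,1)·8! + C(3,2)·7! - C(3,3)·6!
= 362880 - 120960 + 15120 - 720
= 256320

256320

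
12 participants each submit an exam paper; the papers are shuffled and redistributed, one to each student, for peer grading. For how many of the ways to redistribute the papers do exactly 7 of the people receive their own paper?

34848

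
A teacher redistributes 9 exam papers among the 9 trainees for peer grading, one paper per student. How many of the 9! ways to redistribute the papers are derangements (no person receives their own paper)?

133496

The subfactorial !9 = [9!/e] (nearest integer).
9! = 362880, and 362880/e ≈ 133496.09, so !9 = 133496.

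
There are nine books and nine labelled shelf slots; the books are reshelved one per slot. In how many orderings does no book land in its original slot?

133496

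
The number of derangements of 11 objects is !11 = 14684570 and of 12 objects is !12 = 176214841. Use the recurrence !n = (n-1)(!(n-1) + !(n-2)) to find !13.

!13 = (13-1)·(!12 + !11) = 12·(176214841 + 14684570) = 12·190899411 = 2290792932.

2290792932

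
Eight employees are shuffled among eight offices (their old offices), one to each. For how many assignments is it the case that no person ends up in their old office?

14833

The subfactorial !8 = [8!/e] (nearest integer).
8! = 40320, and 40320/e ≈ 14832.90, so !8 = 14833.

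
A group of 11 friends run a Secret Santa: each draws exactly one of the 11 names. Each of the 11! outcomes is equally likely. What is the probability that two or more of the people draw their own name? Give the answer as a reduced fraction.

10547659/39916800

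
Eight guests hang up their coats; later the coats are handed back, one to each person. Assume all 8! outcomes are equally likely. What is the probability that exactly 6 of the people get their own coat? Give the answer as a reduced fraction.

1/1440

Favorable outcomes: C(8,6)·!2 = 28·1 = 28.
Total outcomes: 8! = 40320.
Probability = 28/40320 = 1/1440.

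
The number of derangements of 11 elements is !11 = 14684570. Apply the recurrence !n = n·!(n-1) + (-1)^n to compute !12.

176214841

!12 = 12·14684570 + 1 = 176214841.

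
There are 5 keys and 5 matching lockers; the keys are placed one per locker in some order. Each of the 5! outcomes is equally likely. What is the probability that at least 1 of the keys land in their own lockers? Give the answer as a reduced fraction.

19/30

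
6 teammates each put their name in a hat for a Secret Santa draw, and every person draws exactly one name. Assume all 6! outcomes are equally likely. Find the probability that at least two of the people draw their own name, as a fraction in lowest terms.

191/720

Favorable outcomes: Σ_{i≥2} C(6,i)·!(6-i) = 15·9 + 20·2 + 15·1 + 6·0 + 1·1 = 191.
Total outcomes: 6! = 720.
Probability = 191/720 = 191/720.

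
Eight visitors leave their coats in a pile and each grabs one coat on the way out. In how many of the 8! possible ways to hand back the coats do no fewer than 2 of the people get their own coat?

10655

Sum C(8,i)·!(8-i) for i = 2..8:
  i=2: C(8,2)·!6 = 28·265 = 7420
  i=3: C(8,3)·!5 = 56·44 = 2464
  i=4: C(8,4)·!4 = 70·9 = 630
  i=5: C(8,5)·!3 = 56·2 = 112
  i=6: C(8,6)·!2 = 28·1 = 28
  i=7: C(8,7)·!1 = 8·0 = 0
  i=8: C(8,8)·!0 = 1·1 = 1
Total = 10655.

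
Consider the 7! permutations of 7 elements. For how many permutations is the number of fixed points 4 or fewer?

5018

Sum C(7,i)·!(7-i) for i = 0..4:
  i=0: C(7,0)·!7 = 1·1854 = 1854
  i=1: C(7,1)·!6 = 7·265 = 1855
  i=2: C(7,2)·!5 = 21·44 = 924
  i=3: C(7,3)·!4 = 35·9 = 315
  i=4: C(7,4)·!3 = 35·2 = 70
Total = 5018.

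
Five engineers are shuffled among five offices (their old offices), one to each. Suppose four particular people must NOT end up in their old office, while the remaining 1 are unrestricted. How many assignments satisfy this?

Inclusion-exclusion on the 4 forbidden self-matches:
Σ_{j=0}^{4} (-1)^j C(4,j)(5-j)!
= C(4,0)·5! - C(4,1)·4! + C(4,2)·3! - C(4,3)·2! + C(4,4)·1!
= 120 - 96 + 36 - 8 + 1
= 53

53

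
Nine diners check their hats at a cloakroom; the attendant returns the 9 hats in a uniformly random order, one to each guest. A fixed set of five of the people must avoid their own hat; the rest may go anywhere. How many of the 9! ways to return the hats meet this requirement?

205056

Inclusion-exclusion on the 5 forbidden self-matches:
Σ_{j=0}^{5} (-1)^j C(5,j)(9-j)!
= C(5,0)·9! - C(5,1)·8! + C(5,2)·7! - C(5,3)·6! + C(5,4)·5! - C(5,5)·4!
= 362880 - 201600 + 50400 - 7200 + 600 - 24
= 205056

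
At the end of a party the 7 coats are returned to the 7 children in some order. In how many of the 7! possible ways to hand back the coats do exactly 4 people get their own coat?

70

Choose which 4 of the 7 are fixed: C(7,4) = 35.
The other 3 form a derangement: !3 = 2.
Total: 35 × 2 = 70.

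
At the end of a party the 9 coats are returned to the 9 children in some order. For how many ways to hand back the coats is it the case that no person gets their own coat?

133496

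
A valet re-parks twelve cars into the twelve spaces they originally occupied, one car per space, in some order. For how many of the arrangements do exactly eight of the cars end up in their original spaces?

4455

Pick the 8 fixed positions: C(12,8) = 495 ways.
The remaining 4 must be deranged: !4 = 9.
Total: 495 × 9 = 4455.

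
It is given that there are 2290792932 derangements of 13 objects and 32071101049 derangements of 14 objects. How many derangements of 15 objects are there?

481066515734

!15 = (15-1)·(!14 + !13) = 14·(32071101049 + 2290792932) = 14·34361893981 = 481066515734.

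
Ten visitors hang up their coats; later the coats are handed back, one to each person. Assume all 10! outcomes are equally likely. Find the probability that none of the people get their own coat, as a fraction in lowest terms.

16481/44800

Favorable outcomes: !10 = 1334961.
Total outcomes: 10! = 3628800.
Probability = 1334961/3628800 = 16481/44800.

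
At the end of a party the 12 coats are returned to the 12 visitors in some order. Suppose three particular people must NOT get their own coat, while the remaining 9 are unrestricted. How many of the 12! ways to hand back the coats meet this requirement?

369774720

Inclusion-exclusion on the 3 forbidden self-matches:
Σ_{j=0}^{3} (-1)^j C(3,j)(12-j)!
= C(3,0)·12! - C(3,1)·11! + C(3,2)·10! - C(3,3)·9!
= 479001600 - 119750400 + 10886400 - 362880
= 369774720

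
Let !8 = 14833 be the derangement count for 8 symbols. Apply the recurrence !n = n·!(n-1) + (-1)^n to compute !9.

133496

!9 = 9·14833 - 1 = 133496.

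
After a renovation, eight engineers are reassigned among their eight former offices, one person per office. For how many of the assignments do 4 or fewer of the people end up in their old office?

40179

Sum C(8,i)·!(8-i) for i = 0..4:
  i=0: C(8,0)·!8 = 1·14833 = 14833
  i=1: C(8,1)·!7 = 8·1854 = 14832
  i=2: C(8,2)·!6 = 28·265 = 7420
  i=3: C(8,3)·!5 = 56·44 = 2464
  i=4: C(8,4)·!4 = 70·9 = 630
Total = 40179.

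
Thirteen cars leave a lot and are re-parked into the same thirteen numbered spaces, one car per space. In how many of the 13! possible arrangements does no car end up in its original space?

2290792932

The number of derangements of 13 is !13 = Σ_{k=0}^{13} (-1)^k·13!/k!
= 13! - 13!/1! + 13!/2! - 13!/3! + 13!/4! - 13!/5! + 13!/6! - 13!/7! + 13!/8! - 13!/9! + 13!/10! - 13!/11! + 13!/12! - 13!/13!
= 6227020800 - 6227020800 + 3113510400 - 1037836800 + 259459200 - 51891840 + 8648640 - 1235520 + 154440 - 17160 + 1716 - 156 + 13 - 1
= 2290792932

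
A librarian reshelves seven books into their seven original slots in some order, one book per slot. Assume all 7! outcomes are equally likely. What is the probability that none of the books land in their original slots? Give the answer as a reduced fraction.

103/280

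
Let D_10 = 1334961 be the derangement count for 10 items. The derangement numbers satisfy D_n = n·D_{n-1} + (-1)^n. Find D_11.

D_11 = 11·1334961 - 1 = 14684570.

14684570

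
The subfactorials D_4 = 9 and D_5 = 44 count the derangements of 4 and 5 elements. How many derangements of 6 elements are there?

265

D_6 = (6-1)·(D_5 + D_4) = 5·(44 + 9) = 5·53 = 265.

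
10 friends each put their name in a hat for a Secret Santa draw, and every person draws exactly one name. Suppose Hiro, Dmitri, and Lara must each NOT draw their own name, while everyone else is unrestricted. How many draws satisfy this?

Inclusion-exclusion on the 3 forbidden self-matches:
Σ_{j=0}^{3} (-1)^j C(3,j)(10-j)!
= C(3,0)·10! - C(3,1)·9! + C(3,2)·8! - C(3,3)·7!
= 3628800 - 1088640 + 120960 - 5040
= 2656080

2656080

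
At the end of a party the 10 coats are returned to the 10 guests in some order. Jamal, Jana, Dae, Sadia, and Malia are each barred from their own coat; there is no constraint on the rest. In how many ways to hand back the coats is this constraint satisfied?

Let A_j be the event that the j-th constrained one is fixed. By inclusion-exclusion over the 5 events:
Σ_{j=0}^{5} (-1)^j C(5,j)(10-j)!
= C(5,0)·10! - C(5,1)·9! + C(5,2)·8! - C(5,3)·7! + C(5,4)·6! - C(5,5)·5!
= 3628800 - 1814400 + 403200 - 50400 + 3600 - 120
= 2170680

2170680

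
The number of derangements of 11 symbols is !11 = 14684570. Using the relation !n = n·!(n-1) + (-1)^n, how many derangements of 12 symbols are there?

!12 = 12·14684570 + 1 = 176214841.

176214841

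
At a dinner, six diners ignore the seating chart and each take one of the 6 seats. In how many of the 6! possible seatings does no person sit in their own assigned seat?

265

!6 is the nearest integer to 6!/e.
6! = 720, and 720/e ≈ 264.87, so !6 = 265.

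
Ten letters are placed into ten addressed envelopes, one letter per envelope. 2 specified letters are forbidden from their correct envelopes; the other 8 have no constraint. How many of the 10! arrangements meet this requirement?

2943360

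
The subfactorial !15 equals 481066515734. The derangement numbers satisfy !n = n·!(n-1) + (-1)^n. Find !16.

7697064251745

!16 = 16·481066515734 + 1 = 7697064251745.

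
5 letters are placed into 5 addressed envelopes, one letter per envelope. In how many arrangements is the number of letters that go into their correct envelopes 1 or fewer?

# with exactly i fixed is C(5,i)·!(5-i); sum over i=0..1:
  i=0: C(5,0)·!5 = 1·44 = 44
  i=1: C(5,1)·!4 = 5·9 = 45
Total = 89.

89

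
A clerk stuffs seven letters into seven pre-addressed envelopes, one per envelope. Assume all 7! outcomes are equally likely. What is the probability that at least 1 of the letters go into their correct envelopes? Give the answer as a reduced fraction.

177/280

Favorable outcomes: Σ_{i≥1} C(7,i)·!(7-i) = 7·265 + 21·44 + 35·9 + 35·2 + 21·1 + 7·0 + 1·1 = 3186.
Total outcomes: 7! = 5040.
Probability = 3186/5040 = 177/280.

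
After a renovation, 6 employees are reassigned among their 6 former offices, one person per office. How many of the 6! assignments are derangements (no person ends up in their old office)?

Recurrence: !6 = 5·(!5 + !4).
!6 = 5·(44 + 9) = 5·53 = 265

265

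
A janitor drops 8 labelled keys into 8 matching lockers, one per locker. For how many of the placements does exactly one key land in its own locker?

14832

Choose which one of the 8 is fixed: C(8,1) = 8.
The remaining 7 must be deranged: !7 = 1854.
Total: 8 × 1854 = 14832.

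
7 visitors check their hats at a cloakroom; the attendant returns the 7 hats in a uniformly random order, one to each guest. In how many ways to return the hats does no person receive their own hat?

1854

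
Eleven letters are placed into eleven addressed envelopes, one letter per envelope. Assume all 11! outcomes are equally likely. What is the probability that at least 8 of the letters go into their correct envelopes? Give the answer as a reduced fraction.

193/19958400

Favorable outcomes: Σ_{i≥8} C(11,i)·!(11-i) = 165·2 + 55·1 + 11·0 + 1·1 = 386.
Total outcomes: 11! = 39916800.
Probability = 386/39916800 = 193/19958400.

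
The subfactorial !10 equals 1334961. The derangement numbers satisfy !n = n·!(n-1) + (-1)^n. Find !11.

14684570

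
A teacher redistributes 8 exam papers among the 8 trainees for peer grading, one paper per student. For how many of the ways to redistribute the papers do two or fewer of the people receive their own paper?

37085

Sum C(8,i)·!(8-i) for i = 0..2:
  i=0: C(8,0)·!8 = 1·14833 = 14833
  i=1: C(8,1)·!7 = 8·1854 = 14832
  i=2: C(8,2)·!6 = 28·265 = 7420
Total = 37085.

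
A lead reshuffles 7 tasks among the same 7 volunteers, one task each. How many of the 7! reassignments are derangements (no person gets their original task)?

1854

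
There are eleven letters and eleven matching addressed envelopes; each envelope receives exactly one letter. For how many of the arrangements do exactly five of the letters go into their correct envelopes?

Choose which 5 of the 11 are fixed: C(11,5) = 462.
The other 6 form a derangement: !6 = 265.
Total: 462 × 265 = 122430.

122430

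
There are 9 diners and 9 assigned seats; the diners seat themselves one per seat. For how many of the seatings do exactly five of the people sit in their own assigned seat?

Pick the 5 fixed positions: C(9,5) = 126 ways.
The remaining 4 must be deranged: !4 = 9.
Total: 126 × 9 = 1134.

1134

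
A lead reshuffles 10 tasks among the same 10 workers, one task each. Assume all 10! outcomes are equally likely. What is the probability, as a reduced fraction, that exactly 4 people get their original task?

53/3456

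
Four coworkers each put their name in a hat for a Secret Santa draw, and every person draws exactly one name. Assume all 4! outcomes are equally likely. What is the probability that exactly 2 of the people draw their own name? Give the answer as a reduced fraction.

1/4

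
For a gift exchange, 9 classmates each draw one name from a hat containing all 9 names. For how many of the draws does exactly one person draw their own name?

Choose which one of the 9 is fixed: C(9,1) = 9.
The remaining 8 must be deranged: !8 = 14833.
Total: 9 × 14833 = 133497.

133497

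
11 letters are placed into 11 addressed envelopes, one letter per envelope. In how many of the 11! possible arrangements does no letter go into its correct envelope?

!11 = 11! · Σ_{k=0}^{11} (-1)^k/k!
= 11! - 11!/1! + 11!/2! - 11!/3! + 11!/4! - 11!/5! + 11!/6! - 11!/7! + 11!/8! - 11!/9! + 11!/10! - 11!/11!
= 39916800 - 39916800 + 19958400 - 6652800 + 1663200 - 332640 + 55440 - 7920 + 990 - 110 + 11 - 1
= 14684570

14684570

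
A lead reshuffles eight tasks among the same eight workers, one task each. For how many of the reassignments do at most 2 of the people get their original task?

37085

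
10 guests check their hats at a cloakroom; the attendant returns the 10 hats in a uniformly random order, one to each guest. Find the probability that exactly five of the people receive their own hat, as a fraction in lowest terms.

Favorable outcomes: C(10,5)·!5 = 252·44 = 11088.
Total outcomes: 10! = 3628800.
Probability = 11088/3628800 = 11/3600.

11/3600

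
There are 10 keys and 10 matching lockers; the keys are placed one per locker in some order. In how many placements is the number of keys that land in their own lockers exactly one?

1334960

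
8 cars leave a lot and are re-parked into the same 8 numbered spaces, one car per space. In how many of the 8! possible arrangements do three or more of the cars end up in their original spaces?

3235

# with exactly i fixed is C(8,i)·!(8-i); sum over i=3..8:
  i=3: C(8,3)·!5 = 56·44 = 2464
  i=4: C(8,4)·!4 = 70·9 = 630
  i=5: C(8,5)·!3 = 56·2 = 112
  i=6: C(8,6)·!2 = 28·1 = 28
  i=7: C(8,7)·!1 = 8·0 = 0
  i=8: C(8,8)·!0 = 1·1 = 1
Total = 3235.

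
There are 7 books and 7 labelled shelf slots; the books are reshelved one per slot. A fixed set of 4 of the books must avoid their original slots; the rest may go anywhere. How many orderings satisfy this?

2790

Inclusion-exclusion on the 4 forbidden self-matches:
Σ_{j=0}^{4} (-1)^j C(4,j)(7-j)!
= C(4,0)·7! - C(4,1)·6! + C(4,2)·5! - C(4,3)·4! + C(4,4)·3!
= 5040 - 2880 + 720 - 96 + 6
= 2790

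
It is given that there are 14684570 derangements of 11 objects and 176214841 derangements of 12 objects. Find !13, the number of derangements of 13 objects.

2290792932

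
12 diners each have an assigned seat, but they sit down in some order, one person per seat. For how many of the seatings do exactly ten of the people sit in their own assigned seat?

66

Pick the 10 fixed positions: C(12,10) = 66 ways.
The other 2 form a derangement: !2 = 1.
Total: 66 × 1 = 66.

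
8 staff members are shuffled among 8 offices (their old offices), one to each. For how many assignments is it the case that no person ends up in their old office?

14833

Use !n = n·!(n-1) + (-1)^n.
!8 = 8·1854 + 1 = 14833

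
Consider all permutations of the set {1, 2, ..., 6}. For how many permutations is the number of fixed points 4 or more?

# with exactly i fixed is C(6,i)·!(6-i); sum over i=4..6:
  i=4: C(6,4)·!2 = 15·1 = 15
  i=5: C(6,5)·!1 = 6·0 = 0
  i=6: C(6,6)·!0 = 1·1 = 1
Total = 16.

16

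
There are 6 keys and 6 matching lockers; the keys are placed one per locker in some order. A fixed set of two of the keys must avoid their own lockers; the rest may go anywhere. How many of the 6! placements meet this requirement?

504

Inclusion-exclusion on the 2 forbidden self-matches:
Σ_{j=0}^{2} (-1)^j C(2,j)(6-j)!
= C(2,0)·6! - C(2,1)·5! + C(2,2)·4!
= 720 - 240 + 24
= 504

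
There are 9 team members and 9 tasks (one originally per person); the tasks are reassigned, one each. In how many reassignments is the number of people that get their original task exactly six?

Choose which 6 of the 9 are fixed: C(9,6) = 84.
The remaining 3 must be deranged: !3 = 2.
Total: 84 × 2 = 168.

168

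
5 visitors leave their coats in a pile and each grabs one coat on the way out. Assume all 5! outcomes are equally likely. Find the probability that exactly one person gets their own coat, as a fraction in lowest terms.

Favorable outcomes: C(5,1)·!4 = 5·9 = 45.
Total outcomes: 5! = 120.
Probability = 45/120 = 3/8.

3/8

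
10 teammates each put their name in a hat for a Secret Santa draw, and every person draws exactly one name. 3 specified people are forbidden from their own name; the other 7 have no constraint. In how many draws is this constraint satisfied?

Inclusion-exclusion on the 3 forbidden self-matches:
Σ_{j=0}^{3} (-1)^j C(3,j)(10-j)!
= C(3,0)·10! - C(3,1)·9! + C(3,2)·8! - C(3,3)·7!
= 3628800 - 1088640 + 120960 - 5040
= 2656080

2656080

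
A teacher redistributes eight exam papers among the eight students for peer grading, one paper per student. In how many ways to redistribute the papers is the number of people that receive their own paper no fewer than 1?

25487

# with exactly i fixed is C(8,i)·!(8-i); sum over i=1..8:
  i=1: C(8,1)·!7 = 8·1854 = 14832
  i=2: C(8,2)·!6 = 28·265 = 7420
  i=3: C(8,3)·!5 = 56·44 = 2464
  i=4: C(8,4)·!4 = 70·9 = 630
  i=5: C(8,5)·!3 = 56·2 = 112
  i=6: C(8,6)·!2 = 28·1 = 28
  i=7: C(8,7)·!1 = 8·0 = 0
  i=8: C(8,8)·!0 = 1·1 = 1
Total = 25487.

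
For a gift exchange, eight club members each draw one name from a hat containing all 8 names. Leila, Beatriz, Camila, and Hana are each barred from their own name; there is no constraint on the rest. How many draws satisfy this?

24024

Let A_j be the event that the j-th constrained one is fixed. By inclusion-exclusion over the 4 events:
Σ_{j=0}^{4} (-1)^j C(4,j)(8-j)!
= C(4,0)·8! - C(4,1)·7! + C(4,2)·6! - C(4,3)·5! + C(4,4)·4!
= 40320 - 20160 + 4320 - 480 + 24
= 24024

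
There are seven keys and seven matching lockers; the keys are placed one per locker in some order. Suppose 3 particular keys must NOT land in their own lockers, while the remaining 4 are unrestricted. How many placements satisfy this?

Let A_j be the event that the j-th constrained one is fixed. By inclusion-exclusion over the 3 events:
Σ_{j=0}^{3} (-1)^j C(3,j)(7-j)!
= C(3,0)·7! - C(3,1)·6! + C(3,2)·5! - C(3,3)·4!
= 5040 - 2160 + 360 - 24
= 3216

3216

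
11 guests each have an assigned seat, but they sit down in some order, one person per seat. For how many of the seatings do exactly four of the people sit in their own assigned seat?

611820

Pick the 4 fixed positions: C(11,4) = 330 ways.
The other 7 form a derangement: !7 = 1854.
Total: 330 × 1854 = 611820.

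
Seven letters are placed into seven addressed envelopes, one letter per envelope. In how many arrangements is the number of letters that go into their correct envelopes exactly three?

315

Choose which 3 of the 7 are fixed: C(7,3) = 35.
The remaining 4 must be deranged: !4 = 9.
Total: 35 × 9 = 315.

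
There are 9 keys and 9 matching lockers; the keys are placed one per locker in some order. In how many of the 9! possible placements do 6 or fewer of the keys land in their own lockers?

362843

# with exactly i fixed is C(9,i)·!(9-i); sum over i=0..6:
  i=0: C(9,0)·!9 = 1·133496 = 133496
  i=1: C(9,1)·!8 = 9·14833 = 133497
  i=2: C(9,2)·!7 = 36·1854 = 66744
  i=3: C(9,3)·!6 = 84·265 = 22260
  i=4: C(9,4)·!5 = 126·44 = 5544
  i=5: C(9,5)·!4 = 126·9 = 1134
  i=6: C(9,6)·!3 = 84·2 = 168
Total = 362843.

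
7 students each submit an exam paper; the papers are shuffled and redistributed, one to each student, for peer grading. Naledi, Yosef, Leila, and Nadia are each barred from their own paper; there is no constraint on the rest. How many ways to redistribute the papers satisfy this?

2790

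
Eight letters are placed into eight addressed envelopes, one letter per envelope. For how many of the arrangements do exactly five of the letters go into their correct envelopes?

Pick the 5 fixed positions: C(8,5) = 56 ways.
The remaining 3 must be deranged: !3 = 2.
Total: 56 × 2 = 112.

112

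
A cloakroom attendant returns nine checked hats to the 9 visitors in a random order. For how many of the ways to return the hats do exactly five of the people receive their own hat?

1134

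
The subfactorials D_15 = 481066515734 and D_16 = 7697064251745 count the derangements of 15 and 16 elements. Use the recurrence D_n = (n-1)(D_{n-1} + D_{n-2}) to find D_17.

130850092279664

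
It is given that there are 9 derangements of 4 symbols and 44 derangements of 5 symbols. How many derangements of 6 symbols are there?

265

!6 = (6-1)·(!5 + !4) = 5·(44 + 9) = 5·53 = 265.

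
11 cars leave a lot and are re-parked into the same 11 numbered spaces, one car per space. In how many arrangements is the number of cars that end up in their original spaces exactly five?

Pick the 5 fixed positions: C(11,5) = 462 ways.
The remaining 6 must be deranged: !6 = 265.
Total: 462 × 265 = 122430.

122430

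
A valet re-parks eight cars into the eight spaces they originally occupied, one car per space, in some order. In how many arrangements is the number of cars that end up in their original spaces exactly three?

Choose which 3 of the 8 are fixed: C(8,3) = 56.
The remaining 5 must be deranged: !5 = 44.
Total: 56 × 44 = 2464.

2464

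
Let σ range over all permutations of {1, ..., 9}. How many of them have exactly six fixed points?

Pick the 6 fixed positions: C(9,6) = 84 ways.
The remaining 3 must be deranged: !3 = 2.
Total: 84 × 2 = 168.

168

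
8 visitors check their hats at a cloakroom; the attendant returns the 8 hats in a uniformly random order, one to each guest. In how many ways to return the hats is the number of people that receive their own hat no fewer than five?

141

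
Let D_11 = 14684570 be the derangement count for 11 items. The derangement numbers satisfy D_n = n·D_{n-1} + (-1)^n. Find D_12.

176214841

D_12 = 12·14684570 + 1 = 176214841.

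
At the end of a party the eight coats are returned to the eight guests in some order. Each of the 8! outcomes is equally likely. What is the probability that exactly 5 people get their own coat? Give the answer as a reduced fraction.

1/360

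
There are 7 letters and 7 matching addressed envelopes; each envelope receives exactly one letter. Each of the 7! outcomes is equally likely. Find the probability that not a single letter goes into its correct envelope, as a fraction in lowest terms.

103/280

Favorable outcomes: !7 = 1854.
Total outcomes: 7! = 5040.
Probability = 1854/5040 = 103/280.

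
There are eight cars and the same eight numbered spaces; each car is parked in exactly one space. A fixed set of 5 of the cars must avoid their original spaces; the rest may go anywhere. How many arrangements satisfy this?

21234

Inclusion-exclusion on the 5 forbidden self-matches:
Σ_{j=0}^{5} (-1)^j C(5,j)(8-j)!
= C(5,0)·8! - C(5,1)·7! + C(5,2)·6! - C(5,3)·5! + C(5,4)·4! - C(5,5)·3!
= 40320 - 25200 + 7200 - 1200 + 120 - 6
= 21234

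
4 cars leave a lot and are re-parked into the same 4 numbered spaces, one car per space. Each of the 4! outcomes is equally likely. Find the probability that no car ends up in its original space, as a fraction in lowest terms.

3/8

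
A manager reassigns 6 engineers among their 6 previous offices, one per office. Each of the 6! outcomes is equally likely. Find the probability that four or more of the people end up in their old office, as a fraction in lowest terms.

1/45

Favorable outcomes: Σ_{i≥4} C(6,i)·!(6-i) = 15·1 + 6·0 + 1·1 = 16.
Total outcomes: 6! = 720.
Probability = 16/720 = 1/45.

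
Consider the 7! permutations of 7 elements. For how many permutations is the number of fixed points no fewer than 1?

3186

Sum C(7,i)·!(7-i) for i = 1..7:
  i=1: C(7,1)·!6 = 7·265 = 1855
  i=2: C(7,2)·!5 = 21·44 = 924
  i=3: C(7,3)·!4 = 35·9 = 315
  i=4: C(7,4)·!3 = 35·2 = 70
  i=5: C(7,5)·!2 = 21·1 = 21
  i=6: C(7,6)·!1 = 7·0 = 0
  i=7: C(7,7)·!0 = 1·1 = 1
Total = 3186.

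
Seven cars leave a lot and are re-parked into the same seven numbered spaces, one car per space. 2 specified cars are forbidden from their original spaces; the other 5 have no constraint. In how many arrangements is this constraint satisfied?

Let A_j be the event that the j-th constrained one is fixed. By inclusion-exclusion over the 2 events:
Σ_{j=0}^{2} (-1)^j C(2,j)(7-j)!
= C(2,0)·7! - C(2,1)·6! + C(2,2)·5!
= 5040 - 1440 + 120
= 3720

3720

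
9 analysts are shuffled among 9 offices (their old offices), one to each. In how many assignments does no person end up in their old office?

The subfactorial !9 = [9!/e] (nearest integer).
9! = 362880, and 362880/e ≈ 133496.09, so !9 = 133496.

133496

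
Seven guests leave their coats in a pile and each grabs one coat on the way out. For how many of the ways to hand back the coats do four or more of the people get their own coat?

92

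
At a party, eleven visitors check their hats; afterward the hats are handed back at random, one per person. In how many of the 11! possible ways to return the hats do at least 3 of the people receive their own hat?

3205379

# with exactly i fixed is C(11,i)·!(11-i); sum over i=3..11:
  i=3: C(11,3)·!8 = 165·14833 = 2447445
  i=4: C(11,4)·!7 = 330·1854 = 611820
  i=5: C(11,5)·!6 = 462·265 = 122430
  i=6: C(11,6)·!5 = 462·44 = 20328
  i=7: C(11,7)·!4 = 330·9 = 2970
  i=8: C(11,8)·!3 = 165·2 = 330
  i=9: C(11,9)·!2 = 55·1 = 55
  i=10: C(11,10)·!1 = 11·0 = 0
  i=11: C(11,11)·!0 = 1·1 = 1
Total = 3205379.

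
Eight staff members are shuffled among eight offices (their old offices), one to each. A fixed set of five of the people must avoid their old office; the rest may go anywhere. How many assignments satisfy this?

21234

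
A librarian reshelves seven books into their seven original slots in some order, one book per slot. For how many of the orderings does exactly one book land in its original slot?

1855

Pick the single fixed position: C(7,1) = 7 ways.
The remaining 6 must be deranged: !6 = 265.
Total: 7 × 265 = 1855.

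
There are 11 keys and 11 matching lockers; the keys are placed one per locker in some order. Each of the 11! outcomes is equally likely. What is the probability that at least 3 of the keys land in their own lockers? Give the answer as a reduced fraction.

3205379/39916800

Favorable outcomes: Σ_{i≥3} C(11,i)·!(11-i) = 165·14833 + 330·1854 + 462·265 + 462·44 + 330·9 + 165·2 + 55·1 + 11·0 + 1·1 = 3205379.
Total outcomes: 11! = 39916800.
Probability = 3205379/39916800 = 3205379/39916800.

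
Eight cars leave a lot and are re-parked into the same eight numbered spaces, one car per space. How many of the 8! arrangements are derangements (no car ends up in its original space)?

14833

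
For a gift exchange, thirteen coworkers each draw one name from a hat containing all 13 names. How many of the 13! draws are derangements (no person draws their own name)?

2290792932

The subfactorial !13 = [13!/e] (nearest integer).
13! = 6227020800, and 6227020800/e ≈ 2290792932.07, so !13 = 2290792932.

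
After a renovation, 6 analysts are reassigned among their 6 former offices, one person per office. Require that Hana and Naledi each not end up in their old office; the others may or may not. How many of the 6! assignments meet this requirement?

504

Inclusion-exclusion on the 2 forbidden self-matches:
Σ_{j=0}^{2} (-1)^j C(2,j)(6-j)!
= C(2,0)·6! - C(2,1)·5! + C(2,2)·4!
= 720 - 240 + 24
= 504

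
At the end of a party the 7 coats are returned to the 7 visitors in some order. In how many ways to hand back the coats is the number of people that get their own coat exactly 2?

924

Pick the 2 fixed positions: C(7,2) = 21 ways.
The remaining 5 must be deranged: !5 = 44.
Total: 21 × 44 = 924.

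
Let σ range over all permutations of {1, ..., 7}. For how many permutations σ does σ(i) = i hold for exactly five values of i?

Pick the 5 fixed positions: C(7,5) = 21 ways.
The other 2 form a derangement: !2 = 1.
Total: 21 × 1 = 21.

21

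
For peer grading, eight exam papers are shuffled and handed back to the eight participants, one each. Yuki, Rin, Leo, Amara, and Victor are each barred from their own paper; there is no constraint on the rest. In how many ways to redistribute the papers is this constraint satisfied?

Inclusion-exclusion on the 5 forbidden self-matches:
Σ_{j=0}^{5} (-1)^j C(5,j)(8-j)!
= C(5,0)·8! - C(5,1)·7! + C(5,2)·6! - C(5,3)·5! + C(5,4)·4! - C(5,5)·3!
= 40320 - 25200 + 7200 - 1200 + 120 - 6
= 21234

21234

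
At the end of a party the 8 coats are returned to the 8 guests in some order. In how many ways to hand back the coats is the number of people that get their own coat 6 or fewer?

40319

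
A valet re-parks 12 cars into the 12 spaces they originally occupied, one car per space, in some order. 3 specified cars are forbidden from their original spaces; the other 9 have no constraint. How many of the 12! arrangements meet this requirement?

369774720

Inclusion-exclusion on the 3 forbidden self-matches:
Σ_{j=0}^{3} (-1)^j C(3,j)(12-j)!
= C(3,0)·12! - C(3,1)·11! + C(3,2)·10! - C(3,3)·9!
= 479001600 - 119750400 + 10886400 - 362880
= 369774720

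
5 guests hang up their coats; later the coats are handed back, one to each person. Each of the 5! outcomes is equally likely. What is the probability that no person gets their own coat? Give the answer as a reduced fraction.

11/30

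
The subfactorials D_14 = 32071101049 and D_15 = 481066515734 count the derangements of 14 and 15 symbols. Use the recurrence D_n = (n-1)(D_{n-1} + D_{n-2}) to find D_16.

7697064251745

D_16 = (16-1)·(D_15 + D_14) = 15·(481066515734 + 32071101049) = 15·513137616783 = 7697064251745.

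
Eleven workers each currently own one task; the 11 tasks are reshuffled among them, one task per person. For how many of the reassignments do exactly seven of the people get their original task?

Choose which 7 of the 11 are fixed: C(11,7) = 330.
The remaining 4 must be deranged: !4 = 9.
Total: 330 × 9 = 2970.

2970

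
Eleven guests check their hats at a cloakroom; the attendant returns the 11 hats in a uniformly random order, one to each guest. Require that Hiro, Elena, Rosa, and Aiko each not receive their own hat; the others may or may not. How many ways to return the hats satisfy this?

27422640

Let A_j be the event that the j-th constrained one is fixed. By inclusion-exclusion over the 4 events:
Σ_{j=0}^{4} (-1)^j C(4,j)(11-j)!
= C(4,0)·11! - C(4,1)·10! + C(4,2)·9! - C(4,3)·8! + C(4,4)·7!
= 39916800 - 14515200 + 2177280 - 161280 + 5040
= 27422640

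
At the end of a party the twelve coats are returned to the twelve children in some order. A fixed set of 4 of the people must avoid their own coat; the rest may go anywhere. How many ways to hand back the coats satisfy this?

339696000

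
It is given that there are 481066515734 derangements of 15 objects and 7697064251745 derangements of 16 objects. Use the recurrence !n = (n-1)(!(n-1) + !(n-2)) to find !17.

130850092279664

!17 = (17-1)·(!16 + !15) = 16·(7697064251745 + 481066515734) = 16·8178130767479 = 130850092279664.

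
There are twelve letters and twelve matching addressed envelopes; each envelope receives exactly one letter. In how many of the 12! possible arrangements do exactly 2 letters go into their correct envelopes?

Choose which 2 of the 12 are fixed: C(12,2) = 66.
The other 10 form a derangement: !10 = 1334961.
Total: 66 × 1334961 = 88107426.

88107426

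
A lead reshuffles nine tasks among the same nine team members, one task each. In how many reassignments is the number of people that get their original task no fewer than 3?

29143

Sum C(9,i)·!(9-i) for i = 3..9:
  i=3: C(9,3)·!6 = 84·265 = 22260
  i=4: C(9,4)·!5 = 126·44 = 5544
  i=5: C(9,5)·!4 = 126·9 = 1134
  i=6: C(9,6)·!3 = 84·2 = 168
  i=7: C(9,7)·!2 = 36·1 = 36
  i=8: C(9,8)·!1 = 9·0 = 0
  i=9: C(9,9)·!0 = 1·1 = 1
Total = 29143.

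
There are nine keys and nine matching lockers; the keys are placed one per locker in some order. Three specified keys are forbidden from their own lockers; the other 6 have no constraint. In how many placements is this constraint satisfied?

256320

Let A_j be the event that the j-th constrained one is fixed. By inclusion-exclusion over the 3 events:
Σ_{j=0}^{3} (-1)^j C(3,j)(9-j)!
= C(3,0)·9! - C(3,1)·8! + C(3,2)·7! - C(3,3)·6!
= 362880 - 120960 + 15120 - 720
= 256320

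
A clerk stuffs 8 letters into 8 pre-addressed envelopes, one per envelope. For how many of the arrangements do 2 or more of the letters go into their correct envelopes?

10655

Sum C(8,i)·!(8-i) for i = 2..8:
  i=2: C(8,2)·!6 = 28·265 = 7420
  i=3: C(8,3)·!5 = 56·44 = 2464
  i=4: C(8,4)·!4 = 70·9 = 630
  i=5: C(8,5)·!3 = 56·2 = 112
  i=6: C(8,6)·!2 = 28·1 = 28
  i=7: C(8,7)·!1 = 8·0 = 0
  i=8: C(8,8)·!0 = 1·1 = 1
Total = 10655.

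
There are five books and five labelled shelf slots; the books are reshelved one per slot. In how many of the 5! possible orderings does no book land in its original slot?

44

!5 = 5! · Σ_{k=0}^{5} (-1)^k/k!
= 5! - 5!/1! + 5!/2! - 5!/3! + 5!/4! - 5!/5!
= 120 - 120 + 60 - 20 + 5 - 1
= 44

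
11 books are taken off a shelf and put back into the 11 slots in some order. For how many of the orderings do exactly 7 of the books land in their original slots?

2970

Pick the 7 fixed positions: C(11,7) = 330 ways.
The remaining 4 must be deranged: !4 = 9.
Total: 330 × 9 = 2970.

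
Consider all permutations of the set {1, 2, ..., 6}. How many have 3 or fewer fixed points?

704

Sum C(6,i)·!(6-i) for i = 0..3:
  i=0: C(6,0)·!6 = 1·265 = 265
  i=1: C(6,1)·!5 = 6·44 = 264
  i=2: C(6,2)·!4 = 15·9 = 135
  i=3: C(6,3)·!3 = 20·2 = 40
Total = 704.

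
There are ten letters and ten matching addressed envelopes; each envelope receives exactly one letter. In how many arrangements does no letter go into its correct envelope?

1334961

!10 is the nearest integer to 10!/e.
10! = 3628800, and 3628800/e ≈ 1334960.92, so !10 = 1334961.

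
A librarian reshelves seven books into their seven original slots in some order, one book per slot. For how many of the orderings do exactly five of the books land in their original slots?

Pick the 5 fixed positions: C(7,5) = 21 ways.
The remaining 2 must be deranged: !2 = 1.
Total: 21 × 1 = 21.

21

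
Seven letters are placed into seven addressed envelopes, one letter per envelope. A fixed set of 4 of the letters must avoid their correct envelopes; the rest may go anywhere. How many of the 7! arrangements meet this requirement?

2790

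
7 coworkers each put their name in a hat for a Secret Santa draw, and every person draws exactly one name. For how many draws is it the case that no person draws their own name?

1854

By inclusion-exclusion, !7 = Σ (-1)^k · 7!/k! for k=0..7
= 7! - 7!/1! + 7!/2! - 7!/3! + 7!/4! - 7!/5! + 7!/6! - 7!/7!
= 5040 - 5040 + 2520 - 840 + 210 - 42 + 7 - 1
= 1854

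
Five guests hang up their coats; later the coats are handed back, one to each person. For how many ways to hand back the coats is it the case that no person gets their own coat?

By inclusion-exclusion, !5 = Σ (-1)^k · 5!/k! for k=0..5
= 5! - 5!/1! + 5!/2! - 5!/3! + 5!/4! - 5!/5!
= 120 - 120 + 60 - 20 + 5 - 1
= 44

44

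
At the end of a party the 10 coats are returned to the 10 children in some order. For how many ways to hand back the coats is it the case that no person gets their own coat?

Use !n = (n-1)(!(n-1) + !(n-2)).
!10 = 9·(133496 + 14833) = 9·148329 = 1334961

1334961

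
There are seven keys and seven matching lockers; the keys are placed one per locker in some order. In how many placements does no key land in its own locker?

1854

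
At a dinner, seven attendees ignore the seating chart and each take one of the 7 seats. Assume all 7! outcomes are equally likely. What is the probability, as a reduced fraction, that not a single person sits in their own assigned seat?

103/280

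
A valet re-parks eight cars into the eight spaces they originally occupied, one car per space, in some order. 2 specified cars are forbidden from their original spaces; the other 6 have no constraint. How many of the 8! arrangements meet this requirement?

30960

Let A_j be the event that the j-th constrained one is fixed. By inclusion-exclusion over the 2 events:
Σ_{j=0}^{2} (-1)^j C(2,j)(8-j)!
= C(2,0)·8! - C(2,1)·7! + C(2,2)·6!
= 40320 - 10080 + 720
= 30960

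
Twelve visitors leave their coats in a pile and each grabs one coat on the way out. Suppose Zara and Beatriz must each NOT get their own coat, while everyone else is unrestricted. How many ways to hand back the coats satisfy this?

402796800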